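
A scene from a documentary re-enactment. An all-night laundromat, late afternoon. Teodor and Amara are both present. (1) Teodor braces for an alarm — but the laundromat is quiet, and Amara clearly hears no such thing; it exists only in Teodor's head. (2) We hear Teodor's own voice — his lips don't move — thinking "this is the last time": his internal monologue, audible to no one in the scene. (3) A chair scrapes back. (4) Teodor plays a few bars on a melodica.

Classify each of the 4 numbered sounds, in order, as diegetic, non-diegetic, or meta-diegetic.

Sound (1): the sound is imagined by Teodor; nothing in the story world is producing it and Amara can't hear it, so meta-diegetic.
(2) is meta-diegetic: internal monologue — inside Teodor's mind, not spoken into the scene.
(3) is diegetic: a chair is a real object/event in the scene's world.
Sound (4): the instrument and the performer are both in the scene, so diegetic.

meta-diegetic, meta-diegetic, diegetic, diegetic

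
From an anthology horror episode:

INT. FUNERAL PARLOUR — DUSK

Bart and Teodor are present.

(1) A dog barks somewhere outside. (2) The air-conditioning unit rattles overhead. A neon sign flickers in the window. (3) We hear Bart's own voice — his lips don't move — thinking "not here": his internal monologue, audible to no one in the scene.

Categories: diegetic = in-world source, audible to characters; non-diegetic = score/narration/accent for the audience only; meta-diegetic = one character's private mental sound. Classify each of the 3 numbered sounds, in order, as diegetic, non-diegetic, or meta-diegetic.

diegetic, diegetic, meta-diegetic

Sound (1): a dog is a real object/event in the scene's world, so diegetic.
(2) is diegetic: the air-conditioning unit is part of the location's real environment.
(3) it's Bart's unspoken thought, heard only by the audience via his subjectivity → meta-diegetic.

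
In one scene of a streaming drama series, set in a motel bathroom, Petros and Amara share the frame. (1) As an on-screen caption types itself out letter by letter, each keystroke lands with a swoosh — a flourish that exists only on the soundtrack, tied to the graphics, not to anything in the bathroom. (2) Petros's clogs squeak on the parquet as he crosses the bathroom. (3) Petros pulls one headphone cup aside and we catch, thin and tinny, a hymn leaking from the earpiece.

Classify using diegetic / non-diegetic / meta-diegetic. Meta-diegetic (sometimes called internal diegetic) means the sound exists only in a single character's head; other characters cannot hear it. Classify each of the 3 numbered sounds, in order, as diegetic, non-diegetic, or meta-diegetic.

non-diegetic, diegetic, diegetic

Sound (1): it accompanies on-screen graphics, not anything inside the story world, so non-diegetic.
(2) Petros's footsteps are produced in the story world → diegetic.
Sound (3): it's leaking from a physical pair of headphones in the scene, so diegetic.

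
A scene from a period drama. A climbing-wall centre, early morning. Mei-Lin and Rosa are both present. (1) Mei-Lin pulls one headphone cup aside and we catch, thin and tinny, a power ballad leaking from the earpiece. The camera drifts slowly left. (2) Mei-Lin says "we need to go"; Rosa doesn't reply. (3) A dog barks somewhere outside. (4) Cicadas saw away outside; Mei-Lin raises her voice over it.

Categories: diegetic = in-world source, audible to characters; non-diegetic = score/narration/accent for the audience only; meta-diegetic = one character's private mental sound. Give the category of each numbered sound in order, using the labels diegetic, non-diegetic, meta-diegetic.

(1) is diegetic: the headphones are an on-screen source.
(2) is diegetic: Mei-Lin is a character speaking aloud in the scene.
Sound (3): a dog is a real object/event in the scene's world, so diegetic.
Sound (4): cicadas is part of the location's real environment, so diegetic.

diegetic, diegetic, diegetic, diegetic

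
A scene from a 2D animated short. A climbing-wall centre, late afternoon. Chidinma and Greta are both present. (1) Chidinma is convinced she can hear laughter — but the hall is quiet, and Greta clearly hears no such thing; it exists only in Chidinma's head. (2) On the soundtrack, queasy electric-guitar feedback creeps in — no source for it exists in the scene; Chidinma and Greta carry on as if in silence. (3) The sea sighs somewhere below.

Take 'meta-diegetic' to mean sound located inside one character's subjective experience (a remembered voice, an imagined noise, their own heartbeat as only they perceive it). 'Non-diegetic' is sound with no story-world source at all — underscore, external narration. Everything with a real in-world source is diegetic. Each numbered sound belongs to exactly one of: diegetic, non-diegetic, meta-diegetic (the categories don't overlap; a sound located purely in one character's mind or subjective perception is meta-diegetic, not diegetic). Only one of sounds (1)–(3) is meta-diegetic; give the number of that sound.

1

(1) Chidinma alone 'hears' it — an imagined sound, not present in the space → meta-diegetic.
(2) is non-diegetic: nothing in the hall produces it and the characters don't hear it — pure soundtrack.
Sound (3): ambient/room sound belonging to the story's physical space, so diegetic.
Only (1) is meta-diegetic.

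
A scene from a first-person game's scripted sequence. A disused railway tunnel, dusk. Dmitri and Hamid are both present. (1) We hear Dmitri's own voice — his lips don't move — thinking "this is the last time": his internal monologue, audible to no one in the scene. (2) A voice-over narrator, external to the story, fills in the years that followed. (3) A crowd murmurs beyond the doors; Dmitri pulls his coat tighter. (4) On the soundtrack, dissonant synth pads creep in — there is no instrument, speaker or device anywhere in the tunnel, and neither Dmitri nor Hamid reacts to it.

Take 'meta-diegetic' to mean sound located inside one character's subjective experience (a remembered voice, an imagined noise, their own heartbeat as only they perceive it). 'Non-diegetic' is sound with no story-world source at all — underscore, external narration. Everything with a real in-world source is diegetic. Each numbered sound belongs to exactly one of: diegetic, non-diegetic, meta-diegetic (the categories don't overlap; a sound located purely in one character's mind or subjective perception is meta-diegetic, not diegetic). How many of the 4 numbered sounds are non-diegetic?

(1) Dmitri's thought-voice: a private mental sound no other character can hear → meta-diegetic.
(2) commentary laid over the scene from outside the fiction → non-diegetic.
(3) it's the actual ambient sound of the location → diegetic.
(4) is non-diegetic: score with no on-screen or off-screen source; it exists for the audience alone.
So 2 of the 4 are non-diegetic: (2), (4).

2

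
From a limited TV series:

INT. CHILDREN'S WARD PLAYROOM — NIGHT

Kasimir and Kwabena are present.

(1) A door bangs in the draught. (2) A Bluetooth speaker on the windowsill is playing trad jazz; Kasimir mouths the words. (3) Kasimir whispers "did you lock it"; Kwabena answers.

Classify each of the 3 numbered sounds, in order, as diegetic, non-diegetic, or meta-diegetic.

diegetic, diegetic, diegetic

Sound (1): an in-world source (a door); characters could hear it, so diegetic.
Sound (2): the music comes from an on-screen device that Kasimir responds to, so diegetic.
Sound (3): Kasimir is a character speaking aloud in the scene, so diegetic.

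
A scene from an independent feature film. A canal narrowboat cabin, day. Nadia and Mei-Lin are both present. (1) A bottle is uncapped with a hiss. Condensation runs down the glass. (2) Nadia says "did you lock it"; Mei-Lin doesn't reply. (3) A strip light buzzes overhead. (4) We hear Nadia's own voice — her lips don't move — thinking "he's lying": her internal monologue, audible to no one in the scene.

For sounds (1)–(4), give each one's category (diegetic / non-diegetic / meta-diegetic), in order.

diegetic, diegetic, diegetic, meta-diegetic

(1) is diegetic: the sound comes from a bottle physically present in the location.
(2) is diegetic: on-screen dialogue — Nadia speaks and Mei-Lin is there to hear.
(3) ambient/room sound belonging to the story's physical space → diegetic.
(4) Nadia's thought-voice: a private mental sound no other character can hear → meta-diegetic.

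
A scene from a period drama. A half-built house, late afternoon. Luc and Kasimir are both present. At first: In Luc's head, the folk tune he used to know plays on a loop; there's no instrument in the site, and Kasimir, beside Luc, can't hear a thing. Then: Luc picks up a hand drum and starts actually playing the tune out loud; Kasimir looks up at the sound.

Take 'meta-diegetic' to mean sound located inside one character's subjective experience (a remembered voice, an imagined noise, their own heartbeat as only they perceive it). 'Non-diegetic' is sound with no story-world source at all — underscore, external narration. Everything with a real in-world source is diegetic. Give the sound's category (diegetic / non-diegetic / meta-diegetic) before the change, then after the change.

Before the change: the tune exists only as Luc's private memory; Kasimir can't hear it → meta-diegetic.
After the change: Luc is now producing it live on a hand drum, in the room, and Kasimir hears it → diegetic.

meta-diegetic, diegetic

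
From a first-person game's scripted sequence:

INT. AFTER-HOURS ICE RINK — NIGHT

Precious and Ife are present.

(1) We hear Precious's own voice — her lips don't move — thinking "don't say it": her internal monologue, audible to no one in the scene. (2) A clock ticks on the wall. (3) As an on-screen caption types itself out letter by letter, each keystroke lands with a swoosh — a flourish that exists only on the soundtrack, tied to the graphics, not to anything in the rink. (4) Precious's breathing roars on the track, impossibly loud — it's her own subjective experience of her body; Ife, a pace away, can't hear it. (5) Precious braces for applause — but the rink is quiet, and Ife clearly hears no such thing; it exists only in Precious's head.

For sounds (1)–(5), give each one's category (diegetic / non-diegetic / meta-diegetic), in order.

meta-diegetic, diegetic, non-diegetic, meta-diegetic, meta-diegetic

Sound (1): it's Precious's unspoken thought, heard only by the audience via her subjectivity, so meta-diegetic.
(2) the sound comes from a clock physically present in the location → diegetic.
Sound (3): it accompanies on-screen graphics, not anything inside the story world, so non-diegetic.
(4) a subjective body sound — Precious's private perception, inaudible to Ife → meta-diegetic.
(5) subjective to Precious: the rink is silent and Ife hears nothing → meta-diegetic.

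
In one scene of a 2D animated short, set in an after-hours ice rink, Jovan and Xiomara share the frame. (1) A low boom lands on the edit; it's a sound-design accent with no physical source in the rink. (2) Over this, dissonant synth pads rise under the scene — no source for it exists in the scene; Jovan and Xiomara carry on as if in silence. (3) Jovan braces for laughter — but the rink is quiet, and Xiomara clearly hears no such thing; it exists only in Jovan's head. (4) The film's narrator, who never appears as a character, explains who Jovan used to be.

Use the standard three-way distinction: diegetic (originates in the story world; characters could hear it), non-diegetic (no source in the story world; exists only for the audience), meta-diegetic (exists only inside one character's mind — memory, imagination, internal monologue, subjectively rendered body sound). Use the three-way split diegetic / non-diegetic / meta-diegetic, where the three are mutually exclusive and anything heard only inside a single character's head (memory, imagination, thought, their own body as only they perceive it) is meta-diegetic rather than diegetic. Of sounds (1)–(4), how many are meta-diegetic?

(1) is non-diegetic: it's a sound-design accent with no in-world source; no one in the scene can hear it.
Sound (2): nothing in the rink produces it and the characters don't hear it — pure soundtrack, so non-diegetic.
Sound (3): the sound is imagined by Jovan; nothing in the story world is producing it and Xiomara can't hear it, so meta-diegetic.
(4) is non-diegetic: commentary laid over the scene from outside the fiction.
So 1 of the 4 is meta-diegetic: (3).

1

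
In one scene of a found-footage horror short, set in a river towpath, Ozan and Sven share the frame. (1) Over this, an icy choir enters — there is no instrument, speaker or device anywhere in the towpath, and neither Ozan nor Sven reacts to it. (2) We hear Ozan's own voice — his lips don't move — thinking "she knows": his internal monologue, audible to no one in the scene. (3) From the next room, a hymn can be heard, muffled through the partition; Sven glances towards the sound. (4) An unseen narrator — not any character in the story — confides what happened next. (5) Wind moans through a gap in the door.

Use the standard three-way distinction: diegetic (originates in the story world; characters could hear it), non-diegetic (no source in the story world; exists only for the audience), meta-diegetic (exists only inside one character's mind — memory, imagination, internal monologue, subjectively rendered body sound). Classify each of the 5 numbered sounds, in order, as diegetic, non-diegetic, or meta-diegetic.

(1) nothing in the towpath produces it and the characters don't hear it — pure soundtrack → non-diegetic.
(2) is meta-diegetic: internal monologue — inside Ozan's mind, not spoken into the scene.
Sound (3): the music has an off-screen but real-world source and a character hears it, so diegetic.
(4) commentary laid over the scene from outside the fiction → non-diegetic.
Sound (5): ambient/room sound belonging to the story's physical space, so diegetic.

non-diegetic, meta-diegetic, diegetic, non-diegetic, diegetic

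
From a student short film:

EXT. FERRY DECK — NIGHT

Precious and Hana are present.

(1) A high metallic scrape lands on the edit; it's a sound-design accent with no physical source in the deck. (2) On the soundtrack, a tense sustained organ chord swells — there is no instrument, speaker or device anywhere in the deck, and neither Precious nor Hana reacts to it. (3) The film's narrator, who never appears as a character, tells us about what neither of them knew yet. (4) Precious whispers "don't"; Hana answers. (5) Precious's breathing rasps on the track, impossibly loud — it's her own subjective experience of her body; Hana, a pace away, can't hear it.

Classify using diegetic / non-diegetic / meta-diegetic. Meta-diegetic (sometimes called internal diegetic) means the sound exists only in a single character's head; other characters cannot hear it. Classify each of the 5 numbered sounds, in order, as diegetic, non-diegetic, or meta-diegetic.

non-diegetic, non-diegetic, non-diegetic, diegetic, meta-diegetic

(1) it's a sound-design accent with no in-world source; no one in the scene can hear it → non-diegetic.
(2) nothing in the deck produces it and the characters don't hear it — pure soundtrack → non-diegetic.
(3) is non-diegetic: the narrator exists outside the story world, addressing only the audience.
(4) is diegetic: on-screen dialogue — Precious speaks and Hana is there to hear.
(5) is meta-diegetic: it's Precious's internal bodily sensation rendered as sound; only Precious 'hears' it.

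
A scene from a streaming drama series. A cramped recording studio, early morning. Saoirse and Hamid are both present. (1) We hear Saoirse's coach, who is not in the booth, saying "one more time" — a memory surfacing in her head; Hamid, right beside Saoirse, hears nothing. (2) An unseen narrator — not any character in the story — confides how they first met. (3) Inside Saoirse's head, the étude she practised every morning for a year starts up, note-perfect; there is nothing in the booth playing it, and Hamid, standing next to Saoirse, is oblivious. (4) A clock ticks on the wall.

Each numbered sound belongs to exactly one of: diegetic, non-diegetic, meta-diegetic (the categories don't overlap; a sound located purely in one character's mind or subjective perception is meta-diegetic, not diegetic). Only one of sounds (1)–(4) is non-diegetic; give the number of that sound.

Sound (1): it's Saoirse's recollection rendered as sound; the other character can't hear it, so meta-diegetic.
Sound (2): the narrator exists outside the story world, addressing only the audience, so non-diegetic.
Sound (3): it lives in Saoirse's subjectivity, not in the booth, so meta-diegetic.
(4) is diegetic: a clock is a real object/event in the scene's world.
Only (2) is non-diegetic.

2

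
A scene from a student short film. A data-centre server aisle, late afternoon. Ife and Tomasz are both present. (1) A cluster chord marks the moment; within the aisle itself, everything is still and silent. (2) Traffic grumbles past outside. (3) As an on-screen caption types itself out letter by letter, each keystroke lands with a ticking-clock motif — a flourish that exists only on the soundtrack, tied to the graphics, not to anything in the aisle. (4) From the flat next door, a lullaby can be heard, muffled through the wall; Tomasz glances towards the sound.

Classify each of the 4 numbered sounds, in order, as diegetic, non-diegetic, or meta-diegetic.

non-diegetic, diegetic, non-diegetic, diegetic

Sound (1): nothing in the scene produces it; it's an accent added for the audience, so non-diegetic.
(2) ambient/room sound belonging to the story's physical space → diegetic.
(3) the caption isn't part of the story world, so neither is the sound tied to it → non-diegetic.
Sound (4): it's coming from the flat next door — a location within the story world — and Tomasz reacts, so diegetic.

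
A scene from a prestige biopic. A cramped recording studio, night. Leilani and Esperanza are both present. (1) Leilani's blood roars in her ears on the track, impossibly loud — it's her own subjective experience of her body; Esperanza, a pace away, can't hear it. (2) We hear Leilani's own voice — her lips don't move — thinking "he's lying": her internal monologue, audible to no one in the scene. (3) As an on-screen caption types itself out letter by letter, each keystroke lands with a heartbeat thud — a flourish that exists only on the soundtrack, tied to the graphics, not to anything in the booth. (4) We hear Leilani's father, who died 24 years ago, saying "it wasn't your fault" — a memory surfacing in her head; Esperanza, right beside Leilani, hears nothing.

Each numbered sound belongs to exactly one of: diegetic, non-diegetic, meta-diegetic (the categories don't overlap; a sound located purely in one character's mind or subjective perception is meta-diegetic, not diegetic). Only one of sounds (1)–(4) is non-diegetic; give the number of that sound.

3

Sound (1): a subjective body sound — Leilani's private perception, inaudible to Esperanza, so meta-diegetic.
(2) it's Leilani's unspoken thought, heard only by the audience via her subjectivity → meta-diegetic.
Sound (3): it accompanies on-screen graphics, not anything inside the story world, so non-diegetic.
Sound (4): the voice is a memory playing only inside Leilani's mind; Esperanza can't hear it, so meta-diegetic.
Only (3) is non-diegetic.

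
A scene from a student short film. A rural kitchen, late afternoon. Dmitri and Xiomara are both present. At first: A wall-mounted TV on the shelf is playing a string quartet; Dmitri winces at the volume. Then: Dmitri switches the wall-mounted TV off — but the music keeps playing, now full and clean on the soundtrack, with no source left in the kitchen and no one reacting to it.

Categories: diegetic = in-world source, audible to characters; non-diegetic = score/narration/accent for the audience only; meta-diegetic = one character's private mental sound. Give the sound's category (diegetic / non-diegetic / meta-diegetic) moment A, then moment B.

Moment A: a wall-mounted TV is a real in-scene source and Dmitri reacts to it → diegetic.
Moment B: there is no longer any in-world source and no one can hear it — it has become underscore → non-diegetic.

diegetic, non-diegetic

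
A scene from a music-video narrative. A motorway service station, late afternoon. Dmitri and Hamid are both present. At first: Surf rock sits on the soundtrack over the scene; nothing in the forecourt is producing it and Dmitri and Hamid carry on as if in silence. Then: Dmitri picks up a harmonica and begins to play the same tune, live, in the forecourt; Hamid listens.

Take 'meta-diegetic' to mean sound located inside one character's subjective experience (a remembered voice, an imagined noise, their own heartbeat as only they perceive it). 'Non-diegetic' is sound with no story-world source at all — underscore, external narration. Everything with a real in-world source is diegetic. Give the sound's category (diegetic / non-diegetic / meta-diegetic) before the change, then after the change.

Before the change: no in-world source exists and no character can hear it — underscore → non-diegetic.
After the change: a harmonica is now a real source in the story world and the characters hear it → diegetic.

non-diegetic, diegetic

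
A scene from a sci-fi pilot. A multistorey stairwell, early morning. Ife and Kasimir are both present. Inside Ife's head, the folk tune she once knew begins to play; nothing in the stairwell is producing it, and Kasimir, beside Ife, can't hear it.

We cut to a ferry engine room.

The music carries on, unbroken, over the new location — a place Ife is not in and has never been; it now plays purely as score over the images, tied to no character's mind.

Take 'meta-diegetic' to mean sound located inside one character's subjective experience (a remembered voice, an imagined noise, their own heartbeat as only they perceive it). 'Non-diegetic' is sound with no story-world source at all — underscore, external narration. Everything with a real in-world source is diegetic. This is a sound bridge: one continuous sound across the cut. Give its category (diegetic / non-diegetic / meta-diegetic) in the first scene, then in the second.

meta-diegetic, non-diegetic

Scene one: the music exists only inside Ife's mind; Kasimir can't hear it → meta-diegetic.
Scene two: it's detached from Ife entirely and plays over unrelated images with no in-world source — conventional underscore → non-diegetic.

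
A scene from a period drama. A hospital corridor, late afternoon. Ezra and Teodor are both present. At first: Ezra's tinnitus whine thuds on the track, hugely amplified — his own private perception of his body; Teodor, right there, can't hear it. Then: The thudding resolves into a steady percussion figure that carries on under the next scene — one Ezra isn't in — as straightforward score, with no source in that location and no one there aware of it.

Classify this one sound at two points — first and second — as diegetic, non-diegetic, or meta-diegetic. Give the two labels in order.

meta-diegetic, non-diegetic

First: it's Ezra's subjective body sound, inaudible to Teodor → meta-diegetic.
Second: detached from Ezra and playing as sourceless score over a scene he isn't in — for the audience only → non-diegetic.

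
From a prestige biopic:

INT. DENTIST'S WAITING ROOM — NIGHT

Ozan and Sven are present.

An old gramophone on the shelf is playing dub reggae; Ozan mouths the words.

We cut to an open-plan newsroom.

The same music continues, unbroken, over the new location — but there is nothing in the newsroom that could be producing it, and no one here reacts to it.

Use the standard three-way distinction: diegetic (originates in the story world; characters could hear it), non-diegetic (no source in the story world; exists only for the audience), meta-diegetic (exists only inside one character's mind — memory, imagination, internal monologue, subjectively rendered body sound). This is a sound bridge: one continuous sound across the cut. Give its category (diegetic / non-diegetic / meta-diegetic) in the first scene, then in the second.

diegetic, non-diegetic

Scene one: an old gramophone is an on-screen source and Ozan reacts to it → diegetic.
Scene two: there is no source in the newsroom and no one hears it — it's now underscore → non-diegetic.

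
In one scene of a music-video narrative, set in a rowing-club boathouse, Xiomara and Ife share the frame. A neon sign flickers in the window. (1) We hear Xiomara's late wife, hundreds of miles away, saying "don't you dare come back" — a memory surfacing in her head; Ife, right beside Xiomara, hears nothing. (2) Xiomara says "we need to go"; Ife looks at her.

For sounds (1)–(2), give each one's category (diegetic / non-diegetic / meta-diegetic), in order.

Sound (1): it's Xiomara's recollection rendered as sound; the other character can't hear it, so meta-diegetic.
(2) Xiomara is a character speaking aloud in the scene → diegetic.

meta-diegetic, diegetic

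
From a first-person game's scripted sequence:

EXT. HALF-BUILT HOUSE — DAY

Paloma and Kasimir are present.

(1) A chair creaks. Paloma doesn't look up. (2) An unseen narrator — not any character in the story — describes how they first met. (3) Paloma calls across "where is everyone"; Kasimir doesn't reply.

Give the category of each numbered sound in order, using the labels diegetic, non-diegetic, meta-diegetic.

(1) is diegetic: the sound comes from a chair physically present in the location.
(2) the narrator exists outside the story world, addressing only the audience → non-diegetic.
(3) on-screen dialogue — Paloma speaks and Kasimir is there to hear → diegetic.

diegetic, non-diegetic, diegetic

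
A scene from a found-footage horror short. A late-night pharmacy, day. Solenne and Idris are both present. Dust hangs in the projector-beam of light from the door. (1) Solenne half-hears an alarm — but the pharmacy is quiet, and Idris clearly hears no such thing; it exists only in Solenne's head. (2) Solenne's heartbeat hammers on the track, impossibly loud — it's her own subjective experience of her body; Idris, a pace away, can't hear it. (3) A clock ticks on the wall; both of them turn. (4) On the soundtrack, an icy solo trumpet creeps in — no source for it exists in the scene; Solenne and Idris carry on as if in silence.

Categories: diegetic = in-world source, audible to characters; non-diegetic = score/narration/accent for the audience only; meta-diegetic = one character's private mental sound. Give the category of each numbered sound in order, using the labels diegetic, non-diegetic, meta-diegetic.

(1) the sound is imagined by Solenne; nothing in the story world is producing it and Idris can't hear it → meta-diegetic.
(2) is meta-diegetic: it's Solenne's internal bodily sensation rendered as sound; only Solenne 'hears' it.
(3) a clock is a real object/event in the scene's world → diegetic.
(4) it has no source in the story world and no character can hear it — it's underscore → non-diegetic.

meta-diegetic, meta-diegetic, diegetic, non-diegetic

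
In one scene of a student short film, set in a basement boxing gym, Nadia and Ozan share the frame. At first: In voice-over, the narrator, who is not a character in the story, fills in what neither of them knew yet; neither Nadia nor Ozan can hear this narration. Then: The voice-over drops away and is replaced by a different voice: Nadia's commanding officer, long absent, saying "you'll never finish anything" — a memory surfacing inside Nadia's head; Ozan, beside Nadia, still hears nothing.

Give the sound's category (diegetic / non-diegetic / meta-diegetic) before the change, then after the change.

Before the change: the external narrator addresses only the audience — outside the story world → non-diegetic.
After the change: the replacement voice is a memory inside Nadia's mind specifically → meta-diegetic.

non-diegetic, meta-diegetic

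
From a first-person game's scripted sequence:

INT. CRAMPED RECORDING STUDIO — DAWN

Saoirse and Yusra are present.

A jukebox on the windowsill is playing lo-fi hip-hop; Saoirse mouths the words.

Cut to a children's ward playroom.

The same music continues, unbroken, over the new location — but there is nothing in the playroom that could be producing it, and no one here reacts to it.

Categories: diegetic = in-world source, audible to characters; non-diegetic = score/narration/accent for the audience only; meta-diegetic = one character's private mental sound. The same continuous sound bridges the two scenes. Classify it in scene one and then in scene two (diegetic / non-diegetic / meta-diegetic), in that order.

diegetic, non-diegetic

Scene one: a jukebox is an on-screen source and Saoirse reacts to it → diegetic.
Scene two: there is no source in the playroom and no one hears it — it's now underscore → non-diegetic.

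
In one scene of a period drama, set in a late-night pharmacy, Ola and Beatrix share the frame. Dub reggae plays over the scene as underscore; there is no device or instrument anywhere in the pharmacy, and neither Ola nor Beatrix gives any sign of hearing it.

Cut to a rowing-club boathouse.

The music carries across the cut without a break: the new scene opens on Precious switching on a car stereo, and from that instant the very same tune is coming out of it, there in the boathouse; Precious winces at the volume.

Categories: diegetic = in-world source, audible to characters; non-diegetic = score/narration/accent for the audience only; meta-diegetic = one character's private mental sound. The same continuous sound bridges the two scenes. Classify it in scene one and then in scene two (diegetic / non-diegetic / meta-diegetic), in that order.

non-diegetic, diegetic

Scene one: there's no in-world source anywhere and no character hears it — underscore for the audience only → non-diegetic.
Scene two: once Precious turns on a car stereo, the music has a real source in the story world and Precious reacts to it → diegetic.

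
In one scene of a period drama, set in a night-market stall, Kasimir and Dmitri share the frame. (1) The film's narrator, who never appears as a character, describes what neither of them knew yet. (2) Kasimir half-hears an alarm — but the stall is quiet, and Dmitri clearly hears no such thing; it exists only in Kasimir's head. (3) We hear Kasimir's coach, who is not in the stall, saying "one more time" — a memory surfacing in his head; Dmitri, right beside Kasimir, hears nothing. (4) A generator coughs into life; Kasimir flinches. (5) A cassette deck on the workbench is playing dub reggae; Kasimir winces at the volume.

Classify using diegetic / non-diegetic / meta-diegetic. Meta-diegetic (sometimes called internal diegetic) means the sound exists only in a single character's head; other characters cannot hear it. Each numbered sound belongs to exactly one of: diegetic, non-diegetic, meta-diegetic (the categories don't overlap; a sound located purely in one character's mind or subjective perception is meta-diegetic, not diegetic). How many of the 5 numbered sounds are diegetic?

2

(1) is non-diegetic: the narrator exists outside the story world, addressing only the audience.
(2) the sound is imagined by Kasimir; nothing in the story world is producing it and Dmitri can't hear it → meta-diegetic.
Sound (3): a remembered line, private to Kasimir — not present in the room, not audible to Dmitri, so meta-diegetic.
(4) an in-world source (a generator); characters could hear it → diegetic.
(5) the music comes from an on-screen device that Kasimir responds to → diegetic.
Diegetic: (4), (5) — that's 2.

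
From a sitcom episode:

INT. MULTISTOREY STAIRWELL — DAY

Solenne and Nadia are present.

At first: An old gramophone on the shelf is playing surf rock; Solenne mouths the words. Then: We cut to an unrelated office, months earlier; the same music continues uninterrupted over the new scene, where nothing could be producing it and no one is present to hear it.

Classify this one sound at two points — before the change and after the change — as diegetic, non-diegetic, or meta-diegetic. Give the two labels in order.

diegetic, non-diegetic

Before the change: an old gramophone is a real in-scene source and Solenne reacts to it → diegetic.
After the change: there is no longer any in-world source and no one can hear it — it has become underscore → non-diegetic.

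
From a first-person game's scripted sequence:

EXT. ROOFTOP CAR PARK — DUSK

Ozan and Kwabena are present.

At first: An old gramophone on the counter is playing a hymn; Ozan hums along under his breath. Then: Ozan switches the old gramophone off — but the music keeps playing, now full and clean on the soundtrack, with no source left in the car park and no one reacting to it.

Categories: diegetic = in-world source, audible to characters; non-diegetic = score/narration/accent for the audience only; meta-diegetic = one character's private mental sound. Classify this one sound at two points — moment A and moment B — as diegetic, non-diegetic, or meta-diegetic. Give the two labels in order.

Moment A: an old gramophone is a real in-scene source and Ozan reacts to it → diegetic.
Moment B: there is no longer any in-world source and no one can hear it — it has become underscore → non-diegetic.

diegetic, non-diegetic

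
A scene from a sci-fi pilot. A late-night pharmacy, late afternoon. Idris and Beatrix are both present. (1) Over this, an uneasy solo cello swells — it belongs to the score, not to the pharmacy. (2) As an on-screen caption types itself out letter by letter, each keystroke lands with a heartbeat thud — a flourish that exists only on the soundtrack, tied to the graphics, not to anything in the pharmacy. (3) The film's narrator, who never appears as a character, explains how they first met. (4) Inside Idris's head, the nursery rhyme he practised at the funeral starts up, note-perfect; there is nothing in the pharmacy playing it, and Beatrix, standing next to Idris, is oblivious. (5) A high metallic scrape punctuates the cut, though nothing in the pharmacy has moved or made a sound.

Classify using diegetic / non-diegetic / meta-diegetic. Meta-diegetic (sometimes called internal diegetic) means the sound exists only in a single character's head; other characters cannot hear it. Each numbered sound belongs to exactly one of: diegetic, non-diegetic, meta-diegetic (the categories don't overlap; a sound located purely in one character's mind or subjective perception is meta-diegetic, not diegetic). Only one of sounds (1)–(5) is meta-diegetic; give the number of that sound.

(1) score with no on-screen or off-screen source; it exists for the audience alone → non-diegetic.
(2) is non-diegetic: it accompanies on-screen graphics, not anything inside the story world.
Sound (3): the narrator exists outside the story world, addressing only the audience, so non-diegetic.
Sound (4): remembered music, private to Idris — Beatrix is oblivious because it isn't in the room, so meta-diegetic.
Sound (5): an editorial stinger — it belongs to the cut, not the story world, so non-diegetic.
Only (4) is meta-diegetic.

4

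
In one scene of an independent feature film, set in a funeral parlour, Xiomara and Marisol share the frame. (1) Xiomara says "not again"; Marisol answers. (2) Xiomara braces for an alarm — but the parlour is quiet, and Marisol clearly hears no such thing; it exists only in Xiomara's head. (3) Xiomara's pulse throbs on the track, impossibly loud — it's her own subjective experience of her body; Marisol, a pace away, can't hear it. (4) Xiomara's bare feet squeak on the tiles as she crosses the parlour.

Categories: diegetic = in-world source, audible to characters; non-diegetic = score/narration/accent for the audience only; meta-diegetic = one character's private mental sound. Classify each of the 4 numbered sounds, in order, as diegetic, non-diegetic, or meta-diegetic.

Sound (1): on-screen dialogue — Xiomara speaks and Marisol is there to hear, so diegetic.
(2) Xiomara alone 'hears' it — an imagined sound, not present in the space → meta-diegetic.
(3) point-of-audition from inside Xiomara's body; not a sound in the room → meta-diegetic.
(4) Xiomara's footsteps are produced in the story world → diegetic.

diegetic, meta-diegetic, meta-diegetic, diegetic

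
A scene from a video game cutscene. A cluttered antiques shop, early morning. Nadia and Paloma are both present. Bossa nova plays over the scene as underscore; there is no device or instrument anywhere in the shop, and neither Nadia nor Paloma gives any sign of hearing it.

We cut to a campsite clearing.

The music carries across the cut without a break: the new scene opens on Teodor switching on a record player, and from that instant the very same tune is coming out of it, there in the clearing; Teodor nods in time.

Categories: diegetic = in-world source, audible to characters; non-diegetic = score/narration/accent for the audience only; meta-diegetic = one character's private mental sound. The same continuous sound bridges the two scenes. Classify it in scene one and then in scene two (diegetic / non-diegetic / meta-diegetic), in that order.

non-diegetic, diegetic

Scene one: there's no in-world source anywhere and no character hears it — underscore for the audience only → non-diegetic.
Scene two: once Teodor turns on a record player, the music has a real source in the story world and Teodor reacts to it → diegetic.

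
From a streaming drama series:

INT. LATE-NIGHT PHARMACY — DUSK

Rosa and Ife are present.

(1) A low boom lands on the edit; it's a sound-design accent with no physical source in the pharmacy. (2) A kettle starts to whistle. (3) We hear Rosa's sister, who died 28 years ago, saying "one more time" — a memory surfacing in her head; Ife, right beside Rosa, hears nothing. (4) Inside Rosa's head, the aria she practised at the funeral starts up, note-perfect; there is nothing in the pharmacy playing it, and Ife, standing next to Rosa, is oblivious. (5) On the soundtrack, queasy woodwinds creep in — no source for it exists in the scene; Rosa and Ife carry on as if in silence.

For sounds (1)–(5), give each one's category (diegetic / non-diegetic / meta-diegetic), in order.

Sound (1): it's a sound-design accent with no in-world source; no one in the scene can hear it, so non-diegetic.
Sound (2): the sound comes from a kettle physically present in the location, so diegetic.
Sound (3): a remembered line, private to Rosa — not present in the room, not audible to Ife, so meta-diegetic.
(4) it lives in Rosa's subjectivity, not in the pharmacy → meta-diegetic.
(5) is non-diegetic: nothing in the pharmacy produces it and the characters don't hear it — pure soundtrack.

non-diegetic, diegetic, meta-diegetic, meta-diegetic, non-diegetic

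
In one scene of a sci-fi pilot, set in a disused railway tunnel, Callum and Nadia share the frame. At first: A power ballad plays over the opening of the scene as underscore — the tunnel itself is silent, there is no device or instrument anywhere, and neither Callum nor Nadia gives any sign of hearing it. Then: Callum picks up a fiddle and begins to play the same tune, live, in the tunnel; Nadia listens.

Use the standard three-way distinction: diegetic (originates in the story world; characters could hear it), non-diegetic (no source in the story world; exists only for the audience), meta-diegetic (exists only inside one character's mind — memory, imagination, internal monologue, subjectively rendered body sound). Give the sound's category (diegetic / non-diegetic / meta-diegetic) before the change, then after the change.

non-diegetic, diegetic

Before the change: no in-world source exists and no character can hear it — underscore → non-diegetic.
After the change: a fiddle is now a real source in the story world and the characters hear it → diegetic.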